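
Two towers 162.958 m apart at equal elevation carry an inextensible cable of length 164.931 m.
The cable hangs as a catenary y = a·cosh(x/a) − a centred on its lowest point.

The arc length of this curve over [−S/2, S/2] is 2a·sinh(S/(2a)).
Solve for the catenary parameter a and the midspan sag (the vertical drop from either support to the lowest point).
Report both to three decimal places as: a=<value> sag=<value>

seed: a₀ = √(S³/(24(L−S))) = √(162.958³/(24·1.973)) = 302.304328
iter 1: u=0.269526  f(a)=+7.179e-03  f'(a)=-1.315e-02  a ← 302.304328 − (+7.179e-03/-1.315e-02) = 302.850321
iter 2: u=0.269040  f(a)=+1.950e-05  f'(a)=-1.308e-02  a ← 302.850321 − (+1.950e-05/-1.308e-02) = 302.851812
iter 3: u=0.269039  f(a)=+1.446e-10  f'(a)=-1.308e-02  a ← 302.851812 − (+1.446e-10/-1.308e-02) = 302.851812
iter 4: u=0.269039  f(a)=+2.842e-14  f'(a)=-1.308e-02  a ← 302.851812 − (+2.842e-14/-1.308e-02) = 302.851812
converged: |Δa| < 1e-12 after 4 iterations
sag = a·(cosh(S/(2a)) − 1) = 302.851812·(cosh(0.269039) − 1) = 11.026793
T_max/T_min = cosh(S/(2a)) = 1.036410

a=302.852 sag=11.027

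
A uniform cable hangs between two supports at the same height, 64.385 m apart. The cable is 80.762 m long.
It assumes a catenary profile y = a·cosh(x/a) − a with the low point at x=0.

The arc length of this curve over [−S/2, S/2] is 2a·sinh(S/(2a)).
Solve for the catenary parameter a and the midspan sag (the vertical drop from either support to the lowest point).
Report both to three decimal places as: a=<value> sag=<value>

seed: a₀ = √(S³/(24(L−S))) = √(64.385³/(24·16.377)) = 26.058791
iter 1: u=1.235380  f(a)=+1.296e+00  f'(a)=-1.460e+00  a ← 26.058791 − (+1.296e+00/-1.460e+00) = 26.946817
iter 2: u=1.194668  f(a)=+6.920e-02  f'(a)=-1.307e+00  a ← 26.946817 − (+6.920e-02/-1.307e+00) = 26.999745
iter 3: u=1.192326  f(a)=+2.219e-04  f'(a)=-1.299e+00  a ← 26.999745 − (+2.219e-04/-1.299e+00) = 26.999916
iter 4: u=1.192319  f(a)=+2.297e-09  f'(a)=-1.299e+00  a ← 26.999916 − (+2.297e-09/-1.299e+00) = 26.999916
iter 5: u=1.192319  f(a)=+0.000e+00  f'(a)=-1.299e+00  a ← 26.999916 − (+0.000e+00/-1.299e+00) = 26.999916
converged: |Δa| < 1e-12 after 5 iterations
sag = a·(cosh(S/(2a)) − 1) = 26.999916·(cosh(1.192319) − 1) = 21.576010
T_max/T_min = cosh(S/(2a)) = 1.799114

a=27.000 sag=21.576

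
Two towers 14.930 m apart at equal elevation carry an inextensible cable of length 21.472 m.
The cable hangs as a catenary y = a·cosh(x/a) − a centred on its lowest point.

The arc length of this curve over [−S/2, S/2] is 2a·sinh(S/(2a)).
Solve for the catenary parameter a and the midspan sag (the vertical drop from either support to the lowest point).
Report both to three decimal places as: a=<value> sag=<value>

a=4.880 sag=6.913

seed: a₀ = √(S³/(24(L−S))) = √(14.930³/(24·6.542)) = 4.603931
iter 1: u=1.621440  f(a)=+9.158e-01  f'(a)=-3.663e+00  a ← 4.603931 − (+9.158e-01/-3.663e+00) = 4.853965
iter 2: u=1.537918  f(a)=+7.990e-02  f'(a)=-3.049e+00  a ← 4.853965 − (+7.990e-02/-3.049e+00) = 4.880169
iter 3: u=1.529660  f(a)=+7.365e-04  f'(a)=-2.993e+00  a ← 4.880169 − (+7.365e-04/-2.993e+00) = 4.880415
iter 4: u=1.529583  f(a)=+6.387e-08  f'(a)=-2.993e+00  a ← 4.880415 − (+6.387e-08/-2.993e+00) = 4.880415
iter 5: u=1.529583  f(a)=+3.553e-15  f'(a)=-2.993e+00  a ← 4.880415 − (+3.553e-15/-2.993e+00) = 4.880415
converged: |Δa| < 1e-12 after 5 iterations
sag = a·(cosh(S/(2a)) − 1) = 4.880415·(cosh(1.529583) − 1) = 6.912810
T_max/T_min = cosh(S/(2a)) = 2.416439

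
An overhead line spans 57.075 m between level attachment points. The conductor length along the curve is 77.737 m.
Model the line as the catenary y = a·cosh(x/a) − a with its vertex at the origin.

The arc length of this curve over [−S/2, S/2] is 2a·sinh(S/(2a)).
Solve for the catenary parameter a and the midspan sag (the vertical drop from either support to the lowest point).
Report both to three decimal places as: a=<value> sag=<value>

a=20.338 sag=23.530

seed: a₀ = √(S³/(24(L−S))) = √(57.075³/(24·20.662)) = 19.363198
iter 1: u=1.473801  f(a)=+2.364e+00  f'(a)=-2.635e+00  a ← 19.363198 − (+2.364e+00/-2.635e+00) = 20.260151
iter 2: u=1.408553  f(a)=+1.742e-01  f'(a)=-2.260e+00  a ← 20.260151 − (+1.742e-01/-2.260e+00) = 20.337215
iter 3: u=1.403216  f(a)=+1.112e-03  f'(a)=-2.231e+00  a ← 20.337215 − (+1.112e-03/-2.231e+00) = 20.337714
iter 4: u=1.403181  f(a)=+4.595e-08  f'(a)=-2.231e+00  a ← 20.337714 − (+4.595e-08/-2.231e+00) = 20.337714
iter 5: u=1.403181  f(a)=-1.421e-14  f'(a)=-2.231e+00  a ← 20.337714 − (-1.421e-14/-2.231e+00) = 20.337714
converged: |Δa| < 1e-12 after 5 iterations
sag = a·(cosh(S/(2a)) − 1) = 20.337714·(cosh(1.403181) − 1) = 23.530075
T_max/T_min = cosh(S/(2a)) = 2.156968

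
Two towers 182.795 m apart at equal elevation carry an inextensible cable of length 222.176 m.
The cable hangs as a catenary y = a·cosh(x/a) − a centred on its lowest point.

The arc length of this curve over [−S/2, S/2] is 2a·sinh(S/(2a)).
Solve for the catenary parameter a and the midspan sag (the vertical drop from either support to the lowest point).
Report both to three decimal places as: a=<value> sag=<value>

seed: a₀ = √(S³/(24(L−S))) = √(182.795³/(24·39.381)) = 80.389158
iter 1: u=1.136938  f(a)=+2.625e+00  f'(a)=-1.112e+00  a ← 80.389158 − (+2.625e+00/-1.112e+00) = 82.748940
iter 2: u=1.104516  f(a)=+1.200e-01  f'(a)=-1.013e+00  a ← 82.748940 − (+1.200e-01/-1.013e+00) = 82.867446
iter 3: u=1.102936  f(a)=+2.775e-04  f'(a)=-1.008e+00  a ← 82.867446 − (+2.775e-04/-1.008e+00) = 82.867721
iter 4: u=1.102932  f(a)=+1.491e-09  f'(a)=-1.008e+00  a ← 82.867721 − (+1.491e-09/-1.008e+00) = 82.867721
iter 5: u=1.102932  f(a)=+2.842e-14  f'(a)=-1.008e+00  a ← 82.867721 − (+2.842e-14/-1.008e+00) = 82.867721
converged: |Δa| < 1e-12 after 5 iterations
sag = a·(cosh(S/(2a)) − 1) = 82.867721·(cosh(1.102932) − 1) = 55.723776
T_max/T_min = cosh(S/(2a)) = 1.672442

a=82.868 sag=55.724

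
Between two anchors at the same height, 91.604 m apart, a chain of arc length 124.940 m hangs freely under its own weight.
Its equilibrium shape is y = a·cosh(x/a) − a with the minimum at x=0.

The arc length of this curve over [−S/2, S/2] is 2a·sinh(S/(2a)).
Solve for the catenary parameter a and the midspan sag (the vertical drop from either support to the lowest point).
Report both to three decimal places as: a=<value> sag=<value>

a=32.564 sag=37.884

seed: a₀ = √(S³/(24(L−S))) = √(91.604³/(24·33.336)) = 30.996260
iter 1: u=1.477662  f(a)=+3.834e+00  f'(a)=-2.659e+00  a ← 30.996260 − (+3.834e+00/-2.659e+00) = 32.438464
iter 2: u=1.411966  f(a)=+2.839e-01  f'(a)=-2.278e+00  a ← 32.438464 − (+2.839e-01/-2.278e+00) = 32.563050
iter 3: u=1.406564  f(a)=+1.831e-03  f'(a)=-2.249e+00  a ← 32.563050 − (+1.831e-03/-2.249e+00) = 32.563864
iter 4: u=1.406528  f(a)=+7.721e-08  f'(a)=-2.249e+00  a ← 32.563864 − (+7.721e-08/-2.249e+00) = 32.563864
iter 5: u=1.406528  f(a)=+1.421e-14  f'(a)=-2.249e+00  a ← 32.563864 − (+1.421e-14/-2.249e+00) = 32.563864
converged: |Δa| < 1e-12 after 5 iterations
sag = a·(cosh(S/(2a)) − 1) = 32.563864·(cosh(1.406528) − 1) = 37.884033
T_max/T_min = cosh(S/(2a)) = 2.163376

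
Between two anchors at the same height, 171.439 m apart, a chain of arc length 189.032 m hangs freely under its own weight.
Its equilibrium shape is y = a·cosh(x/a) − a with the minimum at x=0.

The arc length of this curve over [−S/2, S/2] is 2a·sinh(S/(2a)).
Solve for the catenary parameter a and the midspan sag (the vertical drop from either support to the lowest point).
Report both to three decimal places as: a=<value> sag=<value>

seed: a₀ = √(S³/(24(L−S))) = √(171.439³/(24·17.593)) = 109.241804
iter 1: u=0.784677  f(a)=+5.496e-01  f'(a)=-3.424e-01  a ← 109.241804 − (+5.496e-01/-3.424e-01) = 110.847176
iter 2: u=0.773312  f(a)=+1.235e-02  f'(a)=-3.271e-01  a ← 110.847176 − (+1.235e-02/-3.271e-01) = 110.884929
iter 3: u=0.773049  f(a)=+6.554e-06  f'(a)=-3.268e-01  a ← 110.884929 − (+6.554e-06/-3.268e-01) = 110.884949
iter 4: u=0.773049  f(a)=+1.819e-12  f'(a)=-3.268e-01  a ← 110.884949 − (+1.819e-12/-3.268e-01) = 110.884949
converged: |Δa| < 1e-12 after 4 iterations
sag = a·(cosh(S/(2a)) − 1) = 110.884949·(cosh(0.773049) − 1) = 34.815930
T_max/T_min = cosh(S/(2a)) = 1.313982

a=110.885 sag=34.816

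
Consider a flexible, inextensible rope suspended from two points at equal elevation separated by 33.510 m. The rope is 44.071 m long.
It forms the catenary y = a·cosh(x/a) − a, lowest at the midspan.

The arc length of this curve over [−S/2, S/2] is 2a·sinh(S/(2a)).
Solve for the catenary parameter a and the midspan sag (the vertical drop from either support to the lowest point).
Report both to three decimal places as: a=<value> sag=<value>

seed: a₀ = √(S³/(24(L−S))) = √(33.510³/(24·10.561)) = 12.184382
iter 1: u=1.375121  f(a)=+1.045e+00  f'(a)=-2.084e+00  a ← 12.184382 − (+1.045e+00/-2.084e+00) = 12.685603
iter 2: u=1.320789  f(a)=+6.792e-02  f'(a)=-1.821e+00  a ← 12.685603 − (+6.792e-02/-1.821e+00) = 12.722896
iter 3: u=1.316917  f(a)=+3.313e-04  f'(a)=-1.804e+00  a ← 12.722896 − (+3.313e-04/-1.804e+00) = 12.723080
iter 4: u=1.316898  f(a)=+7.964e-09  f'(a)=-1.803e+00  a ← 12.723080 − (+7.964e-09/-1.803e+00) = 12.723080
iter 5: u=1.316898  f(a)=+0.000e+00  f'(a)=-1.803e+00  a ← 12.723080 − (+0.000e+00/-1.803e+00) = 12.723080
converged: |Δa| < 1e-12 after 5 iterations
sag = a·(cosh(S/(2a)) − 1) = 12.723080·(cosh(1.316898) − 1) = 12.721763
T_max/T_min = cosh(S/(2a)) = 1.999897

a=12.723 sag=12.722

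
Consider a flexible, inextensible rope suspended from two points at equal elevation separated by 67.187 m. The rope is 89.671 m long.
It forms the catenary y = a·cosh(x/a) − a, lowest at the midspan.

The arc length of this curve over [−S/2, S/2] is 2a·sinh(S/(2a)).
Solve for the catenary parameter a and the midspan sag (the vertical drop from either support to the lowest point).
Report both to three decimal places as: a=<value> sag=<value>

a=24.816 sag=26.429

seed: a₀ = √(S³/(24(L−S))) = √(67.187³/(24·22.484)) = 23.707484
iter 1: u=1.417000  f(a)=+2.368e+00  f'(a)=-2.306e+00  a ← 23.707484 − (+2.368e+00/-2.306e+00) = 24.734482
iter 2: u=1.358165  f(a)=+1.626e-01  f'(a)=-1.999e+00  a ← 24.734482 − (+1.626e-01/-1.999e+00) = 24.815802
iter 3: u=1.353714  f(a)=+8.911e-04  f'(a)=-1.977e+00  a ← 24.815802 − (+8.911e-04/-1.977e+00) = 24.816253
iter 4: u=1.353689  f(a)=+2.710e-08  f'(a)=-1.977e+00  a ← 24.816253 − (+2.710e-08/-1.977e+00) = 24.816253
iter 5: u=1.353689  f(a)=+0.000e+00  f'(a)=-1.977e+00  a ← 24.816253 − (+0.000e+00/-1.977e+00) = 24.816253
converged: |Δa| < 1e-12 after 5 iterations
sag = a·(cosh(S/(2a)) − 1) = 24.816253·(cosh(1.353689) − 1) = 26.428927
T_max/T_min = cosh(S/(2a)) = 2.064985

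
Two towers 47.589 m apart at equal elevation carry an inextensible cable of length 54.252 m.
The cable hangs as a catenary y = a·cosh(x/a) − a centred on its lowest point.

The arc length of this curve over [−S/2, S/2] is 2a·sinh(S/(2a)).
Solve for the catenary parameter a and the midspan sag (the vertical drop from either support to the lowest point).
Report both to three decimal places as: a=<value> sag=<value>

seed: a₀ = √(S³/(24(L−S))) = √(47.589³/(24·6.663)) = 25.960876
iter 1: u=0.916552  f(a)=+2.855e-01  f'(a)=-5.577e-01  a ← 25.960876 − (+2.855e-01/-5.577e-01) = 26.472815
iter 2: u=0.898828  f(a)=+8.665e-03  f'(a)=-5.244e-01  a ← 26.472815 − (+8.665e-03/-5.244e-01) = 26.489339
iter 3: u=0.898267  f(a)=+8.532e-06  f'(a)=-5.233e-01  a ← 26.489339 − (+8.532e-06/-5.233e-01) = 26.489356
iter 4: u=0.898266  f(a)=+8.292e-12  f'(a)=-5.233e-01  a ← 26.489356 − (+8.292e-12/-5.233e-01) = 26.489356
converged: |Δa| < 1e-12 after 4 iterations
sag = a·(cosh(S/(2a)) − 1) = 26.489356·(cosh(0.898266) − 1) = 11.425099
T_max/T_min = cosh(S/(2a)) = 1.431309

a=26.489 sag=11.425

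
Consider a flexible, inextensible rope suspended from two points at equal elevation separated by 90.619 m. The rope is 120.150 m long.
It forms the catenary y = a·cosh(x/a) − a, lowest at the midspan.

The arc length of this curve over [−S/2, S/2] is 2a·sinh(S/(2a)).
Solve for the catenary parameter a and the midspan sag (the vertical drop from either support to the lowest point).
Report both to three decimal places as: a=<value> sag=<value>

a=33.881 sag=35.089

seed: a₀ = √(S³/(24(L−S))) = √(90.619³/(24·29.531)) = 32.402924
iter 1: u=1.398315  f(a)=+3.025e+00  f'(a)=-2.205e+00  a ← 32.402924 − (+3.025e+00/-2.205e+00) = 33.774931
iter 2: u=1.341513  f(a)=+2.028e-01  f'(a)=-1.918e+00  a ← 33.774931 − (+2.028e-01/-1.918e+00) = 33.880618
iter 3: u=1.337328  f(a)=+1.055e-03  f'(a)=-1.898e+00  a ← 33.880618 − (+1.055e-03/-1.898e+00) = 33.881174
iter 4: u=1.337306  f(a)=+2.893e-08  f'(a)=-1.898e+00  a ← 33.881174 − (+2.893e-08/-1.898e+00) = 33.881174
iter 5: u=1.337306  f(a)=+1.421e-14  f'(a)=-1.898e+00  a ← 33.881174 − (+1.421e-14/-1.898e+00) = 33.881174
converged: |Δa| < 1e-12 after 5 iterations
sag = a·(cosh(S/(2a)) − 1) = 33.881174·(cosh(1.337306) − 1) = 35.089396
T_max/T_min = cosh(S/(2a)) = 2.035661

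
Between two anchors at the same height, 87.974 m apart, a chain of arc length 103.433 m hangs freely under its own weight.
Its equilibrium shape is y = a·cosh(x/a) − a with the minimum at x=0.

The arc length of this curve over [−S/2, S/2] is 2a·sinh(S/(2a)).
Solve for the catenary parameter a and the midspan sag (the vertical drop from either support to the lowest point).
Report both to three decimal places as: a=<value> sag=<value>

seed: a₀ = √(S³/(24(L−S))) = √(87.974³/(24·15.459)) = 42.838592
iter 1: u=1.026808  f(a)=+8.357e-01  f'(a)=-8.007e-01  a ← 42.838592 − (+8.357e-01/-8.007e-01) = 43.882250
iter 2: u=1.002387  f(a)=+3.151e-02  f'(a)=-7.414e-01  a ← 43.882250 − (+3.151e-02/-7.414e-01) = 43.924758
iter 3: u=1.001417  f(a)=+4.871e-05  f'(a)=-7.391e-01  a ← 43.924758 − (+4.871e-05/-7.391e-01) = 43.924824
iter 4: u=1.001416  f(a)=+1.167e-10  f'(a)=-7.391e-01  a ← 43.924824 − (+1.167e-10/-7.391e-01) = 43.924824
iter 5: u=1.001416  f(a)=+0.000e+00  f'(a)=-7.391e-01  a ← 43.924824 − (+0.000e+00/-7.391e-01) = 43.924824
converged: |Δa| < 1e-12 after 5 iterations
sag = a·(cosh(S/(2a)) − 1) = 43.924824·(cosh(1.001416) − 1) = 23.927859
T_max/T_min = cosh(S/(2a)) = 1.544746

a=43.925 sag=23.928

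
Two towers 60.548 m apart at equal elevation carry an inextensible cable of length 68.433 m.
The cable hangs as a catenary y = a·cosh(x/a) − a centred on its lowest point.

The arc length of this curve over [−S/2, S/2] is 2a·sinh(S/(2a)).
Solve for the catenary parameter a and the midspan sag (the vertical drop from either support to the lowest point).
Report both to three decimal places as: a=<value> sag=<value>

a=34.898 sag=13.976

seed: a₀ = √(S³/(24(L−S))) = √(60.548³/(24·7.885)) = 34.248632
iter 1: u=0.883948  f(a)=+3.138e-01  f'(a)=-4.975e-01  a ← 34.248632 − (+3.138e-01/-4.975e-01) = 34.879538
iter 2: u=0.867959  f(a)=+8.882e-03  f'(a)=-4.697e-01  a ← 34.879538 − (+8.882e-03/-4.697e-01) = 34.898450
iter 3: u=0.867488  f(a)=+7.574e-06  f'(a)=-4.689e-01  a ← 34.898450 − (+7.574e-06/-4.689e-01) = 34.898466
iter 4: u=0.867488  f(a)=+5.528e-12  f'(a)=-4.689e-01  a ← 34.898466 − (+5.528e-12/-4.689e-01) = 34.898466
converged: |Δa| < 1e-12 after 4 iterations
sag = a·(cosh(S/(2a)) − 1) = 34.898466·(cosh(0.867488) − 1) = 13.975574
T_max/T_min = cosh(S/(2a)) = 1.400464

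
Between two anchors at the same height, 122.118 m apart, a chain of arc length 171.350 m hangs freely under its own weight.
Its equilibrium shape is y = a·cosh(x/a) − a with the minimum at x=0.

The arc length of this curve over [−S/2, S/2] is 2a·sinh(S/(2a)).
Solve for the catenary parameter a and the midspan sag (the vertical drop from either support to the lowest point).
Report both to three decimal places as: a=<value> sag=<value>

a=41.442 sag=53.729

seed: a₀ = √(S³/(24(L−S))) = √(122.118³/(24·49.232)) = 39.259084
iter 1: u=1.555283  f(a)=+6.309e+00  f'(a)=-3.170e+00  a ← 39.259084 − (+6.309e+00/-3.170e+00) = 41.249612
iter 2: u=1.480232  f(a)=+5.116e-01  f'(a)=-2.675e+00  a ← 41.249612 − (+5.116e-01/-2.675e+00) = 41.440887
iter 3: u=1.473400  f(a)=+4.020e-03  f'(a)=-2.633e+00  a ← 41.440887 − (+4.020e-03/-2.633e+00) = 41.442414
iter 4: u=1.473346  f(a)=+2.525e-07  f'(a)=-2.632e+00  a ← 41.442414 − (+2.525e-07/-2.632e+00) = 41.442414
iter 5: u=1.473346  f(a)=-2.842e-14  f'(a)=-2.632e+00  a ← 41.442414 − (-2.842e-14/-2.632e+00) = 41.442414
converged: |Δa| < 1e-12 after 5 iterations
sag = a·(cosh(S/(2a)) − 1) = 41.442414·(cosh(1.473346) − 1) = 53.729427
T_max/T_min = cosh(S/(2a)) = 2.296484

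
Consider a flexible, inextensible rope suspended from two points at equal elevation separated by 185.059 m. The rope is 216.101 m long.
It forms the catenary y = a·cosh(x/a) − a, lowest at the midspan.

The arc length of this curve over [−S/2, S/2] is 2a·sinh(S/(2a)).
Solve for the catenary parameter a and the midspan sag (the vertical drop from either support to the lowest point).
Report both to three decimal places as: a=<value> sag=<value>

a=94.469 sag=49.056

seed: a₀ = √(S³/(24(L−S))) = √(185.059³/(24·31.042)) = 92.232684
iter 1: u=1.003218  f(a)=+1.600e+00  f'(a)=-7.434e-01  a ← 92.232684 − (+1.600e+00/-7.434e-01) = 94.385189
iter 2: u=0.980339  f(a)=+5.773e-02  f'(a)=-6.906e-01  a ← 94.385189 − (+5.773e-02/-6.906e-01) = 94.468780
iter 3: u=0.979472  f(a)=+8.137e-05  f'(a)=-6.886e-01  a ← 94.468780 − (+8.137e-05/-6.886e-01) = 94.468898
iter 4: u=0.979471  f(a)=+1.621e-10  f'(a)=-6.886e-01  a ← 94.468898 − (+1.621e-10/-6.886e-01) = 94.468898
iter 5: u=0.979471  f(a)=+0.000e+00  f'(a)=-6.886e-01  a ← 94.468898 − (+0.000e+00/-6.886e-01) = 94.468898
converged: |Δa| < 1e-12 after 5 iterations
sag = a·(cosh(S/(2a)) − 1) = 94.468898·(cosh(0.979471) − 1) = 49.055606
T_max/T_min = cosh(S/(2a)) = 1.519278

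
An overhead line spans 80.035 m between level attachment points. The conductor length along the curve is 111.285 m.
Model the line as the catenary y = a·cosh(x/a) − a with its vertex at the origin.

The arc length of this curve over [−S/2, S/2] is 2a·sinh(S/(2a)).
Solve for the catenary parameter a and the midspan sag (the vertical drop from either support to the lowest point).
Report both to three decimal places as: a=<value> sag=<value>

a=27.557 sag=34.536

seed: a₀ = √(S³/(24(L−S))) = √(80.035³/(24·31.250)) = 26.145039
iter 1: u=1.530596  f(a)=+3.871e+00  f'(a)=-2.999e+00  a ← 26.145039 − (+3.871e+00/-2.999e+00) = 27.435751
iter 2: u=1.458590  f(a)=+3.052e-01  f'(a)=-2.544e+00  a ← 27.435751 − (+3.052e-01/-2.544e+00) = 27.555718
iter 3: u=1.452239  f(a)=+2.254e-03  f'(a)=-2.506e+00  a ← 27.555718 − (+2.254e-03/-2.506e+00) = 27.556618
iter 4: u=1.452192  f(a)=+1.250e-07  f'(a)=-2.506e+00  a ← 27.556618 − (+1.250e-07/-2.506e+00) = 27.556618
iter 5: u=1.452192  f(a)=-2.842e-14  f'(a)=-2.506e+00  a ← 27.556618 − (-2.842e-14/-2.506e+00) = 27.556618
converged: |Δa| < 1e-12 after 5 iterations
sag = a·(cosh(S/(2a)) − 1) = 27.556618·(cosh(1.452192) − 1) = 34.535693
T_max/T_min = cosh(S/(2a)) = 2.253263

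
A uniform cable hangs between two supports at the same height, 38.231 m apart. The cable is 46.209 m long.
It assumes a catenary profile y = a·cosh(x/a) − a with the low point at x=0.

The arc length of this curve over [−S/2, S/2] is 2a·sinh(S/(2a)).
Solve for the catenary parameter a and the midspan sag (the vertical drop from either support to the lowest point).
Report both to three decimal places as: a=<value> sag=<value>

seed: a₀ = √(S³/(24(L−S))) = √(38.231³/(24·7.978)) = 17.083264
iter 1: u=1.118961  f(a)=+5.146e-01  f'(a)=-1.056e+00  a ← 17.083264 − (+5.146e-01/-1.056e+00) = 17.570434
iter 2: u=1.087936  f(a)=+2.283e-02  f'(a)=-9.645e-01  a ← 17.570434 − (+2.283e-02/-9.645e-01) = 17.594109
iter 3: u=1.086472  f(a)=+4.958e-05  f'(a)=-9.603e-01  a ← 17.594109 − (+4.958e-05/-9.603e-01) = 17.594161
iter 4: u=1.086468  f(a)=+2.349e-10  f'(a)=-9.603e-01  a ← 17.594161 − (+2.349e-10/-9.603e-01) = 17.594161
iter 5: u=1.086468  f(a)=-1.421e-14  f'(a)=-9.603e-01  a ← 17.594161 − (-1.421e-14/-9.603e-01) = 17.594161
converged: |Δa| < 1e-12 after 5 iterations
sag = a·(cosh(S/(2a)) − 1) = 17.594161·(cosh(1.086468) − 1) = 11.446714
T_max/T_min = cosh(S/(2a)) = 1.650597

a=17.594 sag=11.447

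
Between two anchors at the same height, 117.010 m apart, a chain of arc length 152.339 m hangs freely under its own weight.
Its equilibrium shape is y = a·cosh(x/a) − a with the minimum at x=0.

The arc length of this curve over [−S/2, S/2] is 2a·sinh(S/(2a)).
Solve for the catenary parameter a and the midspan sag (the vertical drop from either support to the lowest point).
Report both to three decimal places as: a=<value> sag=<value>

a=45.313 sag=43.316

seed: a₀ = √(S³/(24(L−S))) = √(117.010³/(24·35.329)) = 43.467351
iter 1: u=1.345953  f(a)=+3.342e+00  f'(a)=-1.940e+00  a ← 43.467351 − (+3.342e+00/-1.940e+00) = 45.190088
iter 2: u=1.294642  f(a)=+2.089e-01  f'(a)=-1.704e+00  a ← 45.190088 − (+2.089e-01/-1.704e+00) = 45.312693
iter 3: u=1.291139  f(a)=+9.372e-04  f'(a)=-1.689e+00  a ← 45.312693 − (+9.372e-04/-1.689e+00) = 45.313248
iter 4: u=1.291124  f(a)=+1.905e-08  f'(a)=-1.689e+00  a ← 45.313248 − (+1.905e-08/-1.689e+00) = 45.313248
iter 5: u=1.291124  f(a)=-2.842e-14  f'(a)=-1.689e+00  a ← 45.313248 − (-2.842e-14/-1.689e+00) = 45.313248
converged: |Δa| < 1e-12 after 5 iterations
sag = a·(cosh(S/(2a)) − 1) = 45.313248·(cosh(1.291124) − 1) = 43.315659
T_max/T_min = cosh(S/(2a)) = 1.955916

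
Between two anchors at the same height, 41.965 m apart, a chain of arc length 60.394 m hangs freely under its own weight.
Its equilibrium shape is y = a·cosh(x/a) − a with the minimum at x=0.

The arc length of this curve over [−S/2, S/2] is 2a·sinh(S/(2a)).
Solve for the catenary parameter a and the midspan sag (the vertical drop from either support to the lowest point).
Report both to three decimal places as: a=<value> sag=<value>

a=13.704 sag=19.457

seed: a₀ = √(S³/(24(L−S))) = √(41.965³/(24·18.429)) = 12.926303
iter 1: u=1.623241  f(a)=+2.586e+00  f'(a)=-3.677e+00  a ← 12.926303 − (+2.586e+00/-3.677e+00) = 13.629591
iter 2: u=1.539481  f(a)=+2.260e-01  f'(a)=-3.060e+00  a ← 13.629591 − (+2.260e-01/-3.060e+00) = 13.703465
iter 3: u=1.531182  f(a)=+2.093e-03  f'(a)=-3.003e+00  a ← 13.703465 − (+2.093e-03/-3.003e+00) = 13.704162
iter 4: u=1.531104  f(a)=+1.830e-07  f'(a)=-3.003e+00  a ← 13.704162 − (+1.830e-07/-3.003e+00) = 13.704162
iter 5: u=1.531104  f(a)=-7.105e-15  f'(a)=-3.003e+00  a ← 13.704162 − (-7.105e-15/-3.003e+00) = 13.704162
converged: |Δa| < 1e-12 after 5 iterations
sag = a·(cosh(S/(2a)) − 1) = 13.704162·(cosh(1.531104) − 1) = 19.457003
T_max/T_min = cosh(S/(2a)) = 2.419788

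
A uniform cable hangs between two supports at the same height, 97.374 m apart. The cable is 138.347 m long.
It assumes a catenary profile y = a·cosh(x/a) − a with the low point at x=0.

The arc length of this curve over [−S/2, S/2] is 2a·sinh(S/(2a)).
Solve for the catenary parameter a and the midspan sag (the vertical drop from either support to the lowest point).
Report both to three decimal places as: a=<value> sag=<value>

a=32.414 sag=43.977

seed: a₀ = √(S³/(24(L−S))) = √(97.374³/(24·40.973)) = 30.641499
iter 1: u=1.588924  f(a)=+5.494e+00  f'(a)=-3.413e+00  a ← 30.641499 − (+5.494e+00/-3.413e+00) = 32.251137
iter 2: u=1.509621  f(a)=+4.626e-01  f'(a)=-2.861e+00  a ← 32.251137 − (+4.626e-01/-2.861e+00) = 32.412857
iter 3: u=1.502089  f(a)=+3.946e-03  f'(a)=-2.812e+00  a ← 32.412857 − (+3.946e-03/-2.812e+00) = 32.414261
iter 4: u=1.502024  f(a)=+2.926e-07  f'(a)=-2.812e+00  a ← 32.414261 − (+2.926e-07/-2.812e+00) = 32.414261
iter 5: u=1.502024  f(a)=-2.842e-14  f'(a)=-2.812e+00  a ← 32.414261 − (-2.842e-14/-2.812e+00) = 32.414261
converged: |Δa| < 1e-12 after 5 iterations
sag = a·(cosh(S/(2a)) − 1) = 32.414261·(cosh(1.502024) − 1) = 43.977214
T_max/T_min = cosh(S/(2a)) = 2.356724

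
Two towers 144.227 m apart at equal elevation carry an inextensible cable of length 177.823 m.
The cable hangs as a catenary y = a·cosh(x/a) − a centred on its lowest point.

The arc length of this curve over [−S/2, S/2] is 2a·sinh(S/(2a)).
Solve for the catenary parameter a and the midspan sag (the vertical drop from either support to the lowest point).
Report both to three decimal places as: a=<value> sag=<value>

seed: a₀ = √(S³/(24(L−S))) = √(144.227³/(24·33.596)) = 60.998682
iter 1: u=1.182214  f(a)=+2.427e+00  f'(a)=-1.263e+00  a ← 60.998682 − (+2.427e+00/-1.263e+00) = 62.920048
iter 2: u=1.146113  f(a)=+1.194e-01  f'(a)=-1.142e+00  a ← 62.920048 − (+1.194e-01/-1.142e+00) = 63.024624
iter 3: u=1.144212  f(a)=+3.221e-04  f'(a)=-1.136e+00  a ← 63.024624 − (+3.221e-04/-1.136e+00) = 63.024907
iter 4: u=1.144206  f(a)=+2.357e-09  f'(a)=-1.136e+00  a ← 63.024907 − (+2.357e-09/-1.136e+00) = 63.024907
iter 5: u=1.144206  f(a)=+0.000e+00  f'(a)=-1.136e+00  a ← 63.024907 − (+0.000e+00/-1.136e+00) = 63.024907
converged: |Δa| < 1e-12 after 5 iterations
sag = a·(cosh(S/(2a)) − 1) = 63.024907·(cosh(1.144206) − 1) = 45.958549
T_max/T_min = cosh(S/(2a)) = 1.729212

a=63.025 sag=45.959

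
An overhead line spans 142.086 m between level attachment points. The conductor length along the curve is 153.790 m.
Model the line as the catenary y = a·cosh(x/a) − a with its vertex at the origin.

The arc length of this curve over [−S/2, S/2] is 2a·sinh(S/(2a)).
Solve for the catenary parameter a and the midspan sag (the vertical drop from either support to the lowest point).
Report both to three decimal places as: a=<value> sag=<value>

seed: a₀ = √(S³/(24(L−S))) = √(142.086³/(24·11.704)) = 101.054150
iter 1: u=0.703019  f(a)=+2.927e-01  f'(a)=-2.433e-01  a ← 101.054150 − (+2.927e-01/-2.433e-01) = 102.257049
iter 2: u=0.694749  f(a)=+5.308e-03  f'(a)=-2.345e-01  a ← 102.257049 − (+5.308e-03/-2.345e-01) = 102.279679
iter 3: u=0.694595  f(a)=+1.817e-06  f'(a)=-2.344e-01  a ← 102.279679 − (+1.817e-06/-2.344e-01) = 102.279686
iter 4: u=0.694595  f(a)=+1.990e-13  f'(a)=-2.344e-01  a ← 102.279686 − (+1.990e-13/-2.344e-01) = 102.279686
converged: |Δa| < 1e-12 after 4 iterations
sag = a·(cosh(S/(2a)) − 1) = 102.279686·(cosh(0.694595) − 1) = 25.681149
T_max/T_min = cosh(S/(2a)) = 1.251087

a=102.280 sag=25.681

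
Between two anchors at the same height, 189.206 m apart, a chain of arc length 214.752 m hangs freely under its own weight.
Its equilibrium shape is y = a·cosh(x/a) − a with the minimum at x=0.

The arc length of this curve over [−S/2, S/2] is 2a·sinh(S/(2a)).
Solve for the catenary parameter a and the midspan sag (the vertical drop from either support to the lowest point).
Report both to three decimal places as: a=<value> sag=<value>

a=107.173 sag=44.536

seed: a₀ = √(S³/(24(L−S))) = √(189.206³/(24·25.546)) = 105.107881
iter 1: u=0.900056  f(a)=+1.055e+00  f'(a)=-5.266e-01  a ← 105.107881 − (+1.055e+00/-5.266e-01) = 107.111062
iter 2: u=0.883223  f(a)=+3.091e-02  f'(a)=-4.962e-01  a ← 107.111062 − (+3.091e-02/-4.962e-01) = 107.173365
iter 3: u=0.882710  f(a)=+2.832e-05  f'(a)=-4.953e-01  a ← 107.173365 − (+2.832e-05/-4.953e-01) = 107.173422
iter 4: u=0.882710  f(a)=+2.379e-11  f'(a)=-4.953e-01  a ← 107.173422 − (+2.379e-11/-4.953e-01) = 107.173422
converged: |Δa| < 1e-12 after 4 iterations
sag = a·(cosh(S/(2a)) − 1) = 107.173422·(cosh(0.882710) − 1) = 44.535997
T_max/T_min = cosh(S/(2a)) = 1.415551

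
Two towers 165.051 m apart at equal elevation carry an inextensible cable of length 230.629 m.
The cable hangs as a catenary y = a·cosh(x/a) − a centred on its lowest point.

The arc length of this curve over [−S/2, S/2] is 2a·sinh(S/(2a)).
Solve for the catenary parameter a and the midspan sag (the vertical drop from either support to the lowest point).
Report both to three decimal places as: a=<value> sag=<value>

a=56.382 sag=71.978

seed: a₀ = √(S³/(24(L−S))) = √(165.051³/(24·65.578)) = 53.449363
iter 1: u=1.543994  f(a)=+8.275e+00  f'(a)=-3.091e+00  a ← 53.449363 − (+8.275e+00/-3.091e+00) = 56.126700
iter 2: u=1.470343  f(a)=+6.624e-01  f'(a)=-2.614e+00  a ← 56.126700 − (+6.624e-01/-2.614e+00) = 56.380101
iter 3: u=1.463735  f(a)=+5.061e-03  f'(a)=-2.574e+00  a ← 56.380101 − (+5.061e-03/-2.574e+00) = 56.382067
iter 4: u=1.463683  f(a)=+3.004e-07  f'(a)=-2.574e+00  a ← 56.382067 − (+3.004e-07/-2.574e+00) = 56.382067
iter 5: u=1.463683  f(a)=+0.000e+00  f'(a)=-2.574e+00  a ← 56.382067 − (+0.000e+00/-2.574e+00) = 56.382067
converged: |Δa| < 1e-12 after 5 iterations
sag = a·(cosh(S/(2a)) − 1) = 56.382067·(cosh(1.463683) − 1) = 71.978252
T_max/T_min = cosh(S/(2a)) = 2.276616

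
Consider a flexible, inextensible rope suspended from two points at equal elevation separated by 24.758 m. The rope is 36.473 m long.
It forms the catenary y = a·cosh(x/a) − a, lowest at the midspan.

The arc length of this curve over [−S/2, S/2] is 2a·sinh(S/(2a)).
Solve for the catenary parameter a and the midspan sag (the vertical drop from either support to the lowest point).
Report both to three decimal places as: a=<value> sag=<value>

a=7.820 sag=12.022

seed: a₀ = √(S³/(24(L−S))) = √(24.758³/(24·11.715)) = 7.346772
iter 1: u=1.684958  f(a)=+1.780e+00  f'(a)=-4.191e+00  a ← 7.346772 − (+1.780e+00/-4.191e+00) = 7.771443
iter 2: u=1.592883  f(a)=+1.660e-01  f'(a)=-3.443e+00  a ← 7.771443 − (+1.660e-01/-3.443e+00) = 7.819658
iter 3: u=1.583062  f(a)=+1.772e-03  f'(a)=-3.370e+00  a ← 7.819658 − (+1.772e-03/-3.370e+00) = 7.820183
iter 4: u=1.582955  f(a)=+2.066e-07  f'(a)=-3.369e+00  a ← 7.820183 − (+2.066e-07/-3.369e+00) = 7.820183
iter 5: u=1.582955  f(a)=+0.000e+00  f'(a)=-3.369e+00  a ← 7.820183 − (+0.000e+00/-3.369e+00) = 7.820183
converged: |Δa| < 1e-12 after 5 iterations
sag = a·(cosh(S/(2a)) − 1) = 7.820183·(cosh(1.582955) − 1) = 12.022327
T_max/T_min = cosh(S/(2a)) = 2.537346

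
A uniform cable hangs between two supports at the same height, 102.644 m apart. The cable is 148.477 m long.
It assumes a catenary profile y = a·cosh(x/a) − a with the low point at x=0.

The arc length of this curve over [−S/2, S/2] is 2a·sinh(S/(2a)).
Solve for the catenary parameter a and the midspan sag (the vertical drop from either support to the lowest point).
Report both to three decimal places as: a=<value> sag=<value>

a=33.271 sag=48.082

seed: a₀ = √(S³/(24(L−S))) = √(102.644³/(24·45.833)) = 31.354912
iter 1: u=1.636809  f(a)=+6.546e+00  f'(a)=-3.786e+00  a ← 31.354912 − (+6.546e+00/-3.786e+00) = 33.084195
iter 2: u=1.551254  f(a)=+5.806e-01  f'(a)=-3.141e+00  a ← 33.084195 − (+5.806e-01/-3.141e+00) = 33.269018
iter 3: u=1.542636  f(a)=+5.549e-03  f'(a)=-3.082e+00  a ← 33.269018 − (+5.549e-03/-3.082e+00) = 33.270819
iter 4: u=1.542553  f(a)=+5.175e-07  f'(a)=-3.081e+00  a ← 33.270819 − (+5.175e-07/-3.081e+00) = 33.270819
iter 5: u=1.542553  f(a)=+2.842e-14  f'(a)=-3.081e+00  a ← 33.270819 − (+2.842e-14/-3.081e+00) = 33.270819
converged: |Δa| < 1e-12 after 5 iterations
sag = a·(cosh(S/(2a)) − 1) = 33.270819·(cosh(1.542553) − 1) = 48.082130
T_max/T_min = cosh(S/(2a)) = 2.445174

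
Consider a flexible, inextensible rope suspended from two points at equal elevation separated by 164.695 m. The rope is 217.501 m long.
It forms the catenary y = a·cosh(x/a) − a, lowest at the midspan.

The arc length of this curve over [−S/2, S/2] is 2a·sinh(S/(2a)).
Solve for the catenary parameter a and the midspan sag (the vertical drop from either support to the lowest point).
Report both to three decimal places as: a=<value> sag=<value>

a=62.038 sag=63.163

seed: a₀ = √(S³/(24(L−S))) = √(164.695³/(24·52.806)) = 59.370863
iter 1: u=1.387002  f(a)=+5.318e+00  f'(a)=-2.145e+00  a ← 59.370863 − (+5.318e+00/-2.145e+00) = 61.849769
iter 2: u=1.331412  f(a)=+3.512e-01  f'(a)=-1.871e+00  a ← 61.849769 − (+3.512e-01/-1.871e+00) = 62.037530
iter 3: u=1.327382  f(a)=+1.771e-03  f'(a)=-1.852e+00  a ← 62.037530 − (+1.771e-03/-1.852e+00) = 62.038486
iter 4: u=1.327362  f(a)=+4.556e-08  f'(a)=-1.852e+00  a ← 62.038486 − (+4.556e-08/-1.852e+00) = 62.038486
iter 5: u=1.327362  f(a)=+2.842e-14  f'(a)=-1.852e+00  a ← 62.038486 − (+2.842e-14/-1.852e+00) = 62.038486
converged: |Δa| < 1e-12 after 5 iterations
sag = a·(cosh(S/(2a)) − 1) = 62.038486·(cosh(1.327362) − 1) = 63.163131
T_max/T_min = cosh(S/(2a)) = 2.018128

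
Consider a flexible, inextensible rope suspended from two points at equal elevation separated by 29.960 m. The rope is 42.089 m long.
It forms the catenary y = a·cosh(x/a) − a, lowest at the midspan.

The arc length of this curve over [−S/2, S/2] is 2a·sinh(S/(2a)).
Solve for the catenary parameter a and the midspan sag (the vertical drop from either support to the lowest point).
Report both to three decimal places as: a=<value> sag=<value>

seed: a₀ = √(S³/(24(L−S))) = √(29.960³/(24·12.129)) = 9.611576
iter 1: u=1.558537  f(a)=+1.561e+00  f'(a)=-3.193e+00  a ← 9.611576 − (+1.561e+00/-3.193e+00) = 10.100601
iter 2: u=1.483080  f(a)=+1.271e-01  f'(a)=-2.692e+00  a ← 10.100601 − (+1.271e-01/-2.692e+00) = 10.147798
iter 3: u=1.476182  f(a)=+1.006e-03  f'(a)=-2.650e+00  a ← 10.147798 − (+1.006e-03/-2.650e+00) = 10.148177
iter 4: u=1.476127  f(a)=+6.424e-08  f'(a)=-2.649e+00  a ← 10.148177 − (+6.424e-08/-2.649e+00) = 10.148178
iter 5: u=1.476127  f(a)=+7.105e-15  f'(a)=-2.649e+00  a ← 10.148178 − (+7.105e-15/-2.649e+00) = 10.148178
converged: |Δa| < 1e-12 after 5 iterations
sag = a·(cosh(S/(2a)) − 1) = 10.148178·(cosh(1.476127) − 1) = 13.215394
T_max/T_min = cosh(S/(2a)) = 2.302243

a=10.148 sag=13.215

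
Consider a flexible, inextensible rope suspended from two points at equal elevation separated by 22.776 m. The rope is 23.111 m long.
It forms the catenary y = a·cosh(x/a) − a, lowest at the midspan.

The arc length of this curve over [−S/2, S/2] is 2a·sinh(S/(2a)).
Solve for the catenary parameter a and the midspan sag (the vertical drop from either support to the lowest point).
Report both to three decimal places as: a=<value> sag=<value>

seed: a₀ = √(S³/(24(L−S))) = √(22.776³/(24·0.335)) = 38.334355
iter 1: u=0.297070  f(a)=+1.481e-03  f'(a)=-1.763e-02  a ← 38.334355 − (+1.481e-03/-1.763e-02) = 38.418365
iter 2: u=0.296421  f(a)=+4.884e-06  f'(a)=-1.752e-02  a ← 38.418365 − (+4.884e-06/-1.752e-02) = 38.418644
iter 3: u=0.296419  f(a)=+5.348e-11  f'(a)=-1.752e-02  a ← 38.418644 − (+5.348e-11/-1.752e-02) = 38.418644
iter 4: u=0.296419  f(a)=-3.553e-15  f'(a)=-1.752e-02  a ← 38.418644 − (-3.553e-15/-1.752e-02) = 38.418644
converged: |Δa| < 1e-12 after 4 iterations
sag = a·(cosh(S/(2a)) − 1) = 38.418644·(cosh(0.296419) − 1) = 1.700202
T_max/T_min = cosh(S/(2a)) = 1.044255

a=38.419 sag=1.700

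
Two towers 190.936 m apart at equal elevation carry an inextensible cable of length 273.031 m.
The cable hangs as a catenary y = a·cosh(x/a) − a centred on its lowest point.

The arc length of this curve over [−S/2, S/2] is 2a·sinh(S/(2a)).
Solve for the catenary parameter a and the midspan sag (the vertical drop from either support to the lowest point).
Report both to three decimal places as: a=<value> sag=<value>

a=62.946 sag=87.382

seed: a₀ = √(S³/(24(L−S))) = √(190.936³/(24·82.095)) = 59.438488
iter 1: u=1.606165  f(a)=+1.126e+01  f'(a)=-3.544e+00  a ← 59.438488 − (+1.126e+01/-3.544e+00) = 62.616823
iter 2: u=1.524638  f(a)=+9.665e-01  f'(a)=-2.960e+00  a ← 62.616823 − (+9.665e-01/-2.960e+00) = 62.943408
iter 3: u=1.516728  f(a)=+8.593e-03  f'(a)=-2.907e+00  a ← 62.943408 − (+8.593e-03/-2.907e+00) = 62.946363
iter 4: u=1.516656  f(a)=+6.925e-07  f'(a)=-2.907e+00  a ← 62.946363 − (+6.925e-07/-2.907e+00) = 62.946364
iter 5: u=1.516656  f(a)=-5.684e-14  f'(a)=-2.907e+00  a ← 62.946364 − (-5.684e-14/-2.907e+00) = 62.946364
converged: |Δa| < 1e-12 after 5 iterations
sag = a·(cosh(S/(2a)) − 1) = 62.946364·(cosh(1.516656) − 1) = 87.382364
T_max/T_min = cosh(S/(2a)) = 2.388204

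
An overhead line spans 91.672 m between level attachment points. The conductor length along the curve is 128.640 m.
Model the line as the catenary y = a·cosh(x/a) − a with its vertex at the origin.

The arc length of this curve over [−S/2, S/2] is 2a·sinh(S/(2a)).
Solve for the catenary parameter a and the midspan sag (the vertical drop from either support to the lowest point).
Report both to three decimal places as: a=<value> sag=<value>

a=31.106 sag=40.341

seed: a₀ = √(S³/(24(L−S))) = √(91.672³/(24·36.968)) = 29.467036
iter 1: u=1.555501  f(a)=+4.739e+00  f'(a)=-3.171e+00  a ← 29.467036 − (+4.739e+00/-3.171e+00) = 30.961432
iter 2: u=1.480422  f(a)=+3.844e-01  f'(a)=-2.676e+00  a ← 30.961432 − (+3.844e-01/-2.676e+00) = 31.105074
iter 3: u=1.473586  f(a)=+3.022e-03  f'(a)=-2.634e+00  a ← 31.105074 − (+3.022e-03/-2.634e+00) = 31.106221
iter 4: u=1.473532  f(a)=+1.900e-07  f'(a)=-2.634e+00  a ← 31.106221 − (+1.900e-07/-2.634e+00) = 31.106221
iter 5: u=1.473532  f(a)=+2.842e-14  f'(a)=-2.634e+00  a ← 31.106221 − (+2.842e-14/-2.634e+00) = 31.106221
converged: |Δa| < 1e-12 after 5 iterations
sag = a·(cosh(S/(2a)) − 1) = 31.106221·(cosh(1.473532) − 1) = 40.340678
T_max/T_min = cosh(S/(2a)) = 2.296868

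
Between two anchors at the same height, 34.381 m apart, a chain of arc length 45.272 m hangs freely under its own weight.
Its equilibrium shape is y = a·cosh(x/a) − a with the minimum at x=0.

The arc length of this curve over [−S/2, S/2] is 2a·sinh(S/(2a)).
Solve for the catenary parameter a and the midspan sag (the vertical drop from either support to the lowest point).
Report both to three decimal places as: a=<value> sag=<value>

seed: a₀ = √(S³/(24(L−S))) = √(34.381³/(24·10.891)) = 12.469190
iter 1: u=1.378638  f(a)=+1.083e+00  f'(a)=-2.102e+00  a ← 12.469190 − (+1.083e+00/-2.102e+00) = 12.984400
iter 2: u=1.323935  f(a)=+7.075e-02  f'(a)=-1.836e+00  a ← 12.984400 − (+7.075e-02/-1.836e+00) = 13.022938
iter 3: u=1.320017  f(a)=+3.485e-04  f'(a)=-1.818e+00  a ← 13.022938 − (+3.485e-04/-1.818e+00) = 13.023129
iter 4: u=1.319998  f(a)=+8.548e-09  f'(a)=-1.818e+00  a ← 13.023129 − (+8.548e-09/-1.818e+00) = 13.023129
iter 5: u=1.319998  f(a)=+7.105e-15  f'(a)=-1.818e+00  a ← 13.023129 − (+7.105e-15/-1.818e+00) = 13.023129
converged: |Δa| < 1e-12 after 5 iterations
sag = a·(cosh(S/(2a)) − 1) = 13.023129·(cosh(1.319998) − 1) = 13.091816
T_max/T_min = cosh(S/(2a)) = 2.005274

a=13.023 sag=13.092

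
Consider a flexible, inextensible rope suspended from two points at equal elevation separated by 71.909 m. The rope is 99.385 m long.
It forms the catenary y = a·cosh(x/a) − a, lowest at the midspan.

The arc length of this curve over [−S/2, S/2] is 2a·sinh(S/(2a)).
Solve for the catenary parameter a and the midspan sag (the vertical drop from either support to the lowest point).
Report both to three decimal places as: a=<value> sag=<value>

seed: a₀ = √(S³/(24(L−S))) = √(71.909³/(24·27.476)) = 23.746111
iter 1: u=1.514122  f(a)=+3.327e+00  f'(a)=-2.890e+00  a ← 23.746111 − (+3.327e+00/-2.890e+00) = 24.897328
iter 2: u=1.444111  f(a)=+2.572e-01  f'(a)=-2.459e+00  a ← 24.897328 − (+2.572e-01/-2.459e+00) = 25.001947
iter 3: u=1.438068  f(a)=+1.823e-03  f'(a)=-2.424e+00  a ← 25.001947 − (+1.823e-03/-2.424e+00) = 25.002699
iter 4: u=1.438025  f(a)=+9.295e-08  f'(a)=-2.424e+00  a ← 25.002699 − (+9.295e-08/-2.424e+00) = 25.002699
iter 5: u=1.438025  f(a)=+0.000e+00  f'(a)=-2.424e+00  a ← 25.002699 − (+0.000e+00/-2.424e+00) = 25.002699
converged: |Δa| < 1e-12 after 5 iterations
sag = a·(cosh(S/(2a)) − 1) = 25.002699·(cosh(1.438025) − 1) = 30.625347
T_max/T_min = cosh(S/(2a)) = 2.224882

a=25.003 sag=30.625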